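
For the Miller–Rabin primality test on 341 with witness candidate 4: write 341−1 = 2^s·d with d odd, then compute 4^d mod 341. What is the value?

1

341 − 1 = 340 = 2^2 · 85, so d = 85.
4^1 ≡ 4 (mod 341)
4^2 ≡ 4^2 = 16 ≡ 16 (mod 341)
4^4 ≡ 16^2 = 256 ≡ 256 (mod 341)
4^8 ≡ 256^2 = 65536 ≡ 64 (mod 341)
4^16 ≡ 64^2 = 4096 ≡ 4 (mod 341)
4^32 ≡ 4^2 = 16 ≡ 16 (mod 341)
4^64 ≡ 16^2 = 256 ≡ 256 (mod 341)
85 = 64 + 16 + 4 + 1 in binary powers of 2.
So 4^85 ≡ 256 · 4 · 256 · 4 ≡ 1 (mod 341).
Since 4^d ≡ 1 (mod 341), base 4 does not prove 341 composite.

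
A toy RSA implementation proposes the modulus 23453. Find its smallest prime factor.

47

23453 is odd.
Digit sum 17, not divisible by 3.
Ends in 3: not divisible by 5.
7: 23453 = 7·3350 + 3
11: 23453 = 11·2132 + 1
13: 23453 = 13·1804 + 1
17: 23453 = 17·1379 + 10
19: 23453 = 19·1234 + 7
23: 23453 = 23·1019 + 16
29: 23453 = 29·808 + 21
31: 23453 = 31·756 + 17
37: 23453 = 37·633 + 32
41: 23453 = 41·572 + 1
43: 23453 = 43·545 + 18
47: 23453 = 47·499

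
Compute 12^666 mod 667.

12^1 ≡ 12 (mod 667)
12^2 ≡ 12^2 = 144 ≡ 144 (mod 667)
12^4 ≡ 144^2 = 20736 ≡ 59 (mod 667)
12^8 ≡ 59^2 = 3481 ≡ 146 (mod 667)
12^16 ≡ 146^2 = 21316 ≡ 639 (mod 667)
12^32 ≡ 639^2 = 408321 ≡ 117 (mod 667)
12^64 ≡ 117^2 = 13689 ≡ 349 (mod 667)
12^128 ≡ 349^2 = 121801 ≡ 407 (mod 667)
12^256 ≡ 407^2 = 165649 ≡ 233 (mod 667)
12^512 ≡ 233^2 = 54289 ≡ 262 (mod 667)
666 = 512 + 128 + 16 + 8 + 2 in binary powers of 2.
So 12^666 ≡ 262 · 407 · 639 · 146 · 144 ≡ 492 (mod 667).
Since 492 ≠ 1, base 12 is a Fermat witness: 667 is composite.

492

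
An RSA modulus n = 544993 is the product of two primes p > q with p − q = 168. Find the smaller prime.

Since p = q + 168, we have 544993 = q(q + 168), so q² + 168q − 544993 = 0.
Discriminant: 168² + 4·544993 = 28224 + 2179972 = 2208196; √2208196 = 1486.
q = (−168 + 1486)/2 = 659, and p = q + 168 = 827.
Check: 659 · 827 = 544993.

659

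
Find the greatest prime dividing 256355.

256355 = 5 · 51271
51271 = 11 · 4661
4661 = 59 · 79
79 is prime.
So 256355 = 5 · 11 · 59 · 79; the largest prime factor is 79.

79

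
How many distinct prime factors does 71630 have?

5

71630 = 2 · 35815
35815 = 5 · 7163
7163 = 13 · 551
551 = 19 · 29
71630 = 2 · 5 · 13 · 19 · 29, which has 5 distinct prime factors.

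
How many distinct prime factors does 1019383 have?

3

1019383 = 23^2 · 1927
1927 = 41 · 47
1019383 = 23^2 · 41 · 47, which has 3 distinct prime factors.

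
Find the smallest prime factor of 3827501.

53

3827501 is odd.
Digit sum 26, not divisible by 3.
Ends in 1: not divisible by 5.
7: 3827501 = 7·546785 + 6
11: 3827501 = 11·347954 + 7
13: 3827501 = 13·294423 + 2
17: 3827501 = 17·225147 + 2
19: 3827501 = 19·201447 + 8
23: 3827501 = 23·166413 + 2
29: 3827501 = 29·131982 + 23
31: 3827501 = 31·123467 + 24
37: 3827501 = 37·103445 + 36
41: 3827501 = 41·93353 + 28
43: 3827501 = 43·89011 + 28
47: 3827501 = 47·81436 + 9
53: 3827501 = 53·72217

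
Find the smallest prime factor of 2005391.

43

2005391 is odd.
Digit sum 20, not divisible by 3.
Ends in 1: not divisible by 5.
7: 2005391 = 7·286484 + 3
11: 2005391 = 11·182308 + 3
13: 2005391 = 13·154260 + 11
17: 2005391 = 17·117964 + 3
19: 2005391 = 19·105546 + 17
23: 2005391 = 23·87190 + 21
29: 2005391 = 29·69151 + 12
31: 2005391 = 31·64690 + 1
37: 2005391 = 37·54199 + 28
41: 2005391 = 41·48911 + 40
43: 2005391 = 43·46637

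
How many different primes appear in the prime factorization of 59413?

3

59413 = 19 · 3127
3127 = 53 · 59
59413 = 19 · 53 · 59, which has 3 distinct prime factors.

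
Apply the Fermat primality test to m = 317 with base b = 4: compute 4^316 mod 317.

4^1 ≡ 4 (mod 317)
4^2 ≡ 4^2 = 16 ≡ 16 (mod 317)
4^4 ≡ 16^2 = 256 ≡ 256 (mod 317)
4^8 ≡ 256^2 = 65536 ≡ 234 (mod 317)
4^16 ≡ 234^2 = 54756 ≡ 232 (mod 317)
4^32 ≡ 232^2 = 53824 ≡ 251 (mod 317)
4^64 ≡ 251^2 = 63001 ≡ 235 (mod 317)
4^128 ≡ 235^2 = 55225 ≡ 67 (mod 317)
4^256 ≡ 67^2 = 4489 ≡ 51 (mod 317)
316 = 256 + 32 + 16 + 8 + 4 in binary powers of 2.
So 4^316 ≡ 51 · 251 · 232 · 234 · 256 ≡ 1 (mod 317).
Since the result is 1, base 4 gives no evidence that 317 is composite.

1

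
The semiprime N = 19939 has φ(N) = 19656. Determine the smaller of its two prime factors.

φ(n) = (p−1)(q−1) = n − (p+q) + 1, so p + q = 19939 − 19656 + 1 = 284.
p and q are the roots of t² − 284t + 19939 = 0.
Discriminant: 284² − 4·19939 = 80656 − 79756 = 900; √900 = 30.
q = (284 − 30)/2 = 127, p = (284 + 30)/2 = 157.
Check: 127 · 157 = 19939.

127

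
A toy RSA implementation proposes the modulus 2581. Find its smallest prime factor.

2581 is odd.
Digit sum 16, not divisible by 3.
Ends in 1: not divisible by 5.
7: 2581 = 7·368 + 5
11: 2581 = 11·234 + 7
13: 2581 = 13·198 + 7
17: 2581 = 17·151 + 14
19: 2581 = 19·135 + 16
23: 2581 = 23·112 + 5
29: 2581 = 29·89

29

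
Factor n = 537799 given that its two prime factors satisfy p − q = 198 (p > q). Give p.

Since p = q + 198, we have 537799 = q(q + 198), so q² + 198q − 537799 = 0.
Discriminant: 198² + 4·537799 = 39204 + 2151196 = 2190400; √2190400 = 1480.
q = (−198 + 1480)/2 = 641, and p = q + 198 = 839.
Check: 641 · 839 = 537799.

839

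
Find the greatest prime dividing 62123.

62123 = 23 · 2701
2701 = 37 · 73
73 is prime.
So 62123 = 23 · 37 · 73; the largest prime factor is 73.

73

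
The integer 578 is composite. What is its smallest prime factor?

2

578 is even: 2 divides it.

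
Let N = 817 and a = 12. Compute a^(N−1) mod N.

704

12^1 ≡ 12 (mod 817)
12^2 ≡ 12^2 = 144 ≡ 144 (mod 817)
12^4 ≡ 144^2 = 20736 ≡ 311 (mod 817)
12^8 ≡ 311^2 = 96721 ≡ 315 (mod 817)
12^16 ≡ 315^2 = 99225 ≡ 368 (mod 817)
12^32 ≡ 368^2 = 135424 ≡ 619 (mod 817)
12^64 ≡ 619^2 = 383161 ≡ 805 (mod 817)
12^128 ≡ 805^2 = 648025 ≡ 144 (mod 817)
12^256 ≡ 144^2 = 20736 ≡ 311 (mod 817)
12^512 ≡ 311^2 = 96721 ≡ 315 (mod 817)
816 = 512 + 256 + 32 + 16 in binary powers of 2.
So 12^816 ≡ 315 · 311 · 619 · 368 ≡ 704 (mod 817).
Since 704 ≠ 1, base 12 is a Fermat witness: 817 is composite.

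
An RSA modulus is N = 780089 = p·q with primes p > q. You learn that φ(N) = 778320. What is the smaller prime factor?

829

φ(n) = (p−1)(q−1) = n − (p+q) + 1, so p + q = 780089 − 778320 + 1 = 1770.
p and q are the roots of t² − 1770t + 780089 = 0.
Discriminant: 1770² − 4·780089 = 3132900 − 3120356 = 12544; √12544 = 112.
q = (1770 − 112)/2 = 829, p = (1770 + 112)/2 = 941.
Check: 829 · 941 = 780089.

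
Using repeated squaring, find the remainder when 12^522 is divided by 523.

12^1 ≡ 12 (mod 523)
12^2 ≡ 12^2 = 144 ≡ 144 (mod 523)
12^4 ≡ 144^2 = 20736 ≡ 339 (mod 523)
12^8 ≡ 339^2 = 114921 ≡ 384 (mod 523)
12^16 ≡ 384^2 = 147456 ≡ 493 (mod 523)
12^32 ≡ 493^2 = 243049 ≡ 377 (mod 523)
12^64 ≡ 377^2 = 142129 ≡ 396 (mod 523)
12^128 ≡ 396^2 = 156816 ≡ 439 (mod 523)
12^256 ≡ 439^2 = 192721 ≡ 257 (mod 523)
12^512 ≡ 257^2 = 66049 ≡ 151 (mod 523)
522 = 512 + 8 + 2 in binary powers of 2.
So 12^522 ≡ 151 · 384 · 144 ≡ 1 (mod 523).
Since the result is 1, base 12 gives no evidence that 523 is composite.

1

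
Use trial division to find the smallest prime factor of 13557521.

71

13557521 is odd.
Digit sum 29, not divisible by 3.
Ends in 1: not divisible by 5.
7: 13557521 = 7·1936788 + 5
11: 13557521 = 11·1232501 + 10
13: 13557521 = 13·1042886 + 3
17: 13557521 = 17·797501 + 4
19: 13557521 = 19·713553 + 14
23: 13557521 = 23·589457 + 10
29: 13557521 = 29·467500 + 21
31: 13557521 = 31·437339 + 12
37: 13557521 = 37·366419 + 18
41: 13557521 = 41·330671 + 10
43: 13557521 = 43·315291 + 8
47: 13557521 = 47·288457 + 42
53: 13557521 = 53·255802 + 15
59: 13557521 = 59·229788 + 29
61: 13557521 = 61·222254 + 27
67: 13557521 = 67·202351 + 4
71: 13557521 = 71·190951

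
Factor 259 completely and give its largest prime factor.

259 = 7 · 37
37 is prime.
So 259 = 7 · 37; the largest prime factor is 37.

37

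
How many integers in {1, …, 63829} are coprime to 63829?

Factor: 63829 = 29 · 31 · 71.
φ(63829) = (29−1) · (31−1) · (71−1) = 28 · 30 · 70 = 58800.

58800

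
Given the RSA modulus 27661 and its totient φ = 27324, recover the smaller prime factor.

φ(n) = (p−1)(q−1) = n − (p+q) + 1, so p + q = 27661 − 27324 + 1 = 338.
p and q are the roots of t² − 338t + 27661 = 0.
Discriminant: 338² − 4·27661 = 114244 − 110644 = 3600; √3600 = 60.
q = (338 − 60)/2 = 139, p = (338 + 60)/2 = 199.
Check: 139 · 199 = 27661.

139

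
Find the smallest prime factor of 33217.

33217 is odd.
Digit sum 16, not divisible by 3.
Ends in 7: not divisible by 5.
7: 33217 = 7·4745 + 2
11: 33217 = 11·3019 + 8
13: 33217 = 13·2555 + 2
17: 33217 = 17·1953 + 16
19: 33217 = 19·1748 + 5
23: 33217 = 23·1444 + 5
29: 33217 = 29·1145 + 12
31: 33217 = 31·1071 + 16
37: 33217 = 37·897 + 28
41: 33217 = 41·810 + 7
43: 33217 = 43·772 + 21
47: 33217 = 47·706 + 35
53: 33217 = 53·626 + 39
59: 33217 = 59·563

59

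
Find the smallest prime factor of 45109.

45109 is odd.
Digit sum 19, not divisible by 3.
Ends in 9: not divisible by 5.
7: 45109 = 7·6444 + 1
11: 45109 = 11·4100 + 9
13: 45109 = 13·3469 + 12
17: 45109 = 17·2653 + 8
19: 45109 = 19·2374 + 3
23: 45109 = 23·1961 + 6
29: 45109 = 29·1555 + 14
31: 45109 = 31·1455 + 4
37: 45109 = 37·1219 + 6
41: 45109 = 41·1100 + 9
43: 45109 = 43·1049 + 2
47: 45109 = 47·959 + 36
53: 45109 = 53·851 + 6
59: 45109 = 59·764 + 33
61: 45109 = 61·739 + 30
67: 45109 = 67·673 + 18
71: 45109 = 71·635 + 24
73: 45109 = 73·617 + 68
79: 45109 = 79·571

79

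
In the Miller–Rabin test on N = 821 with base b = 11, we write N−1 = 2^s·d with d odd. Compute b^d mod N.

821 − 1 = 820 = 2^2 · 205, so d = 205.
11^1 ≡ 11 (mod 821)
11^2 ≡ 11^2 = 121 ≡ 121 (mod 821)
11^4 ≡ 121^2 = 14641 ≡ 684 (mod 821)
11^8 ≡ 684^2 = 467856 ≡ 707 (mod 821)
11^16 ≡ 707^2 = 499849 ≡ 681 (mod 821)
11^32 ≡ 681^2 = 463761 ≡ 717 (mod 821)
11^64 ≡ 717^2 = 514089 ≡ 143 (mod 821)
11^128 ≡ 143^2 = 20449 ≡ 745 (mod 821)
205 = 128 + 64 + 8 + 4 + 1 in binary powers of 2.
So 11^205 ≡ 745 · 143 · 707 · 684 · 11 ≡ 295 (mod 821).
Squaring chain: 295 → 820; reaches −1, so base 11 does not prove 821 composite.

295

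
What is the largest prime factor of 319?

29

319 = 11 · 29
29 is prime.
So 319 = 11 · 29; the largest prime factor is 29.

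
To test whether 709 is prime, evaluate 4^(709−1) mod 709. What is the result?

1

4^1 ≡ 4 (mod 709)
4^2 ≡ 4^2 = 16 ≡ 16 (mod 709)
4^4 ≡ 16^2 = 256 ≡ 256 (mod 709)
4^8 ≡ 256^2 = 65536 ≡ 308 (mod 709)
4^16 ≡ 308^2 = 94864 ≡ 567 (mod 709)
4^32 ≡ 567^2 = 321489 ≡ 312 (mod 709)
4^64 ≡ 312^2 = 97344 ≡ 211 (mod 709)
4^128 ≡ 211^2 = 44521 ≡ 563 (mod 709)
4^256 ≡ 563^2 = 316969 ≡ 46 (mod 709)
4^512 ≡ 46^2 = 2116 ≡ 698 (mod 709)
708 = 512 + 128 + 64 + 4 in binary powers of 2.
So 4^708 ≡ 698 · 563 · 211 · 256 ≡ 1 (mod 709).
Since the result is 1, base 4 gives no evidence that 709 is composite.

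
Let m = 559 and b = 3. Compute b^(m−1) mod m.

391

3^1 ≡ 3 (mod 559)
3^2 ≡ 3^2 = 9 ≡ 9 (mod 559)
3^4 ≡ 9^2 = 81 ≡ 81 (mod 559)
3^8 ≡ 81^2 = 6561 ≡ 412 (mod 559)
3^16 ≡ 412^2 = 169744 ≡ 367 (mod 559)
3^32 ≡ 367^2 = 134689 ≡ 529 (mod 559)
3^64 ≡ 529^2 = 279841 ≡ 341 (mod 559)
3^128 ≡ 341^2 = 116281 ≡ 9 (mod 559)
3^256 ≡ 9^2 = 81 ≡ 81 (mod 559)
3^512 ≡ 81^2 = 6561 ≡ 412 (mod 559)
558 = 512 + 32 + 8 + 4 + 2 in binary powers of 2.
So 3^558 ≡ 412 · 529 · 412 · 81 · 9 ≡ 391 (mod 559).
Since 391 ≠ 1, base 3 is a Fermat witness: 559 is composite.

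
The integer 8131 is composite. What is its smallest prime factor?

8131 is odd.
Digit sum 13, not divisible by 3.
Ends in 1: not divisible by 5.
7: 8131 = 7·1161 + 4
11: 8131 = 11·739 + 2
13: 8131 = 13·625 + 6
17: 8131 = 17·478 + 5
19: 8131 = 19·427 + 18
23: 8131 = 23·353 + 12
29: 8131 = 29·280 + 11
31: 8131 = 31·262 + 9
37: 8131 = 37·219 + 28
41: 8131 = 41·198 + 13
43: 8131 = 43·189 + 4
47: 8131 = 47·173

47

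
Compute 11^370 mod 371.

354

11^1 ≡ 11 (mod 371)
11^2 ≡ 11^2 = 121 ≡ 121 (mod 371)
11^4 ≡ 121^2 = 14641 ≡ 172 (mod 371)
11^8 ≡ 172^2 = 29584 ≡ 275 (mod 371)
11^16 ≡ 275^2 = 75625 ≡ 312 (mod 371)
11^32 ≡ 312^2 = 97344 ≡ 142 (mod 371)
11^64 ≡ 142^2 = 20164 ≡ 130 (mod 371)
11^128 ≡ 130^2 = 16900 ≡ 205 (mod 371)
11^256 ≡ 205^2 = 42025 ≡ 102 (mod 371)
370 = 256 + 64 + 32 + 16 + 2 in binary powers of 2.
So 11^370 ≡ 102 · 130 · 142 · 312 · 121 ≡ 354 (mod 371).
Since 354 ≠ 1, base 11 is a Fermat witness: 371 is composite.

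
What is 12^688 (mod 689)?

183

12^1 ≡ 12 (mod 689)
12^2 ≡ 12^2 = 144 ≡ 144 (mod 689)
12^4 ≡ 144^2 = 20736 ≡ 66 (mod 689)
12^8 ≡ 66^2 = 4356 ≡ 222 (mod 689)
12^16 ≡ 222^2 = 49284 ≡ 365 (mod 689)
12^32 ≡ 365^2 = 133225 ≡ 248 (mod 689)
12^64 ≡ 248^2 = 61504 ≡ 183 (mod 689)
12^128 ≡ 183^2 = 33489 ≡ 417 (mod 689)
12^256 ≡ 417^2 = 173889 ≡ 261 (mod 689)
12^512 ≡ 261^2 = 68121 ≡ 599 (mod 689)
688 = 512 + 128 + 32 + 16 in binary powers of 2.
So 12^688 ≡ 599 · 417 · 248 · 365 ≡ 183 (mod 689).
Since 183 ≠ 1, base 12 is a Fermat witness: 689 is composite.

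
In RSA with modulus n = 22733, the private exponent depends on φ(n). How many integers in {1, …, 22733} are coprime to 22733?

22428

Factor: 22733 = 127 · 179.
φ(22733) = (127−1) · (179−1) = 126 · 178 = 22428.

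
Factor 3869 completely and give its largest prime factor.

73

3869 = 53 · 73
73 is prime.
So 3869 = 53 · 73; the largest prime factor is 73.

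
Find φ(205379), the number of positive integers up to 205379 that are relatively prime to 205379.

201898

Factor: 205379 = 59^3.
φ(205379) = 59^2·(59−1) = 201898.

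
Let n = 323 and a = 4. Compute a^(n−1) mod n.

101

4^1 ≡ 4 (mod 323)
4^2 ≡ 4^2 = 16 ≡ 16 (mod 323)
4^4 ≡ 16^2 = 256 ≡ 256 (mod 323)
4^8 ≡ 256^2 = 65536 ≡ 290 (mod 323)
4^16 ≡ 290^2 = 84100 ≡ 120 (mod 323)
4^32 ≡ 120^2 = 14400 ≡ 188 (mod 323)
4^64 ≡ 188^2 = 35344 ≡ 137 (mod 323)
4^128 ≡ 137^2 = 18769 ≡ 35 (mod 323)
4^256 ≡ 35^2 = 1225 ≡ 256 (mod 323)
322 = 256 + 64 + 2 in binary powers of 2.
So 4^322 ≡ 256 · 137 · 16 ≡ 101 (mod 323).
Since 101 ≠ 1, base 4 is a Fermat witness: 323 is composite.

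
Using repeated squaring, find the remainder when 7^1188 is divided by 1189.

7^1 ≡ 7 (mod 1189)
7^2 ≡ 7^2 = 49 ≡ 49 (mod 1189)
7^4 ≡ 49^2 = 2401 ≡ 23 (mod 1189)
7^8 ≡ 23^2 = 529 ≡ 529 (mod 1189)
7^16 ≡ 529^2 = 279841 ≡ 426 (mod 1189)
7^32 ≡ 426^2 = 181476 ≡ 748 (mod 1189)
7^64 ≡ 748^2 = 559504 ≡ 674 (mod 1189)
7^128 ≡ 674^2 = 454276 ≡ 78 (mod 1189)
7^256 ≡ 78^2 = 6084 ≡ 139 (mod 1189)
7^512 ≡ 139^2 = 19321 ≡ 297 (mod 1189)
7^1024 ≡ 297^2 = 88209 ≡ 223 (mod 1189)
1188 = 1024 + 128 + 32 + 4 in binary powers of 2.
So 7^1188 ≡ 223 · 78 · 748 · 23 ≡ 45 (mod 1189).
Since 45 ≠ 1, base 7 is a Fermat witness: 1189 is composite.

45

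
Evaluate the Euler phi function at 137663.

Factor: 137663 = 29 · 47 · 101.
φ(137663) = (29−1) · (47−1) · (101−1) = 28 · 46 · 100 = 128800.

128800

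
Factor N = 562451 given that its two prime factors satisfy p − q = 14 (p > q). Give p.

Since p = q + 14, we have 562451 = q(q + 14), so q² + 14q − 562451 = 0.
Discriminant: 14² + 4·562451 = 196 + 2249804 = 2250000; √2250000 = 1500.
q = (−14 + 1500)/2 = 743, and p = q + 14 = 757.
Check: 743 · 757 = 562451.

757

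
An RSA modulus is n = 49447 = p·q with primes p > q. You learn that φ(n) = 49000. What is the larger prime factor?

φ(n) = (p−1)(q−1) = n − (p+q) + 1, so p + q = 49447 − 49000 + 1 = 448.
p and q are the roots of t² − 448t + 49447 = 0.
Discriminant: 448² − 4·49447 = 200704 − 197788 = 2916; √2916 = 54.
q = (448 − 54)/2 = 197, p = (448 + 54)/2 = 251.
Check: 197 · 251 = 49447.

251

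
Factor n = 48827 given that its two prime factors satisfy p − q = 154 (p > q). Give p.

Since p = q + 154, we have 48827 = q(q + 154), so q² + 154q − 48827 = 0.
Discriminant: 154² + 4·48827 = 23716 + 195308 = 219024; √219024 = 468.
q = (−154 + 468)/2 = 157, and p = q + 154 = 311.
Check: 157 · 311 = 48827.

311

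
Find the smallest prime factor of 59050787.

97

59050787 is odd.
Digit sum 41, not divisible by 3.
Ends in 7: not divisible by 5.
7: 59050787 = 7·8435826 + 5
11: 59050787 = 11·5368253 + 4
13: 59050787 = 13·4542368 + 3
17: 59050787 = 17·3473575 + 12
19: 59050787 = 19·3107936 + 3
23: 59050787 = 23·2567425 + 12
29: 59050787 = 29·2036234 + 1
31: 59050787 = 31·1904864 + 3
37: 59050787 = 37·1595967 + 8
41: 59050787 = 41·1440263 + 4
43: 59050787 = 43·1373274 + 5
47: 59050787 = 47·1256399 + 34
53: 59050787 = 53·1114165 + 42
59: 59050787 = 59·1000860 + 47
61: 59050787 = 61·968045 + 42
67: 59050787 = 67·881355 + 2
71: 59050787 = 71·831701 + 16
73: 59050787 = 73·808914 + 65
79: 59050787 = 79·747478 + 25
83: 59050787 = 83·711455 + 22
89: 59050787 = 89·663491 + 88
97: 59050787 = 97·608771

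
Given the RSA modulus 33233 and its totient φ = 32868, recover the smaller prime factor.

167

φ(n) = (p−1)(q−1) = n − (p+q) + 1, so p + q = 33233 − 32868 + 1 = 366.
p and q are the roots of t² − 366t + 33233 = 0.
Discriminant: 366² − 4·33233 = 133956 − 132932 = 1024; √1024 = 32.
q = (366 − 32)/2 = 167, p = (366 + 32)/2 = 199.
Check: 167 · 199 = 33233.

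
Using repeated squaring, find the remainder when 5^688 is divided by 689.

5^1 ≡ 5 (mod 689)
5^2 ≡ 5^2 = 25 ≡ 25 (mod 689)
5^4 ≡ 25^2 = 625 ≡ 625 (mod 689)
5^8 ≡ 625^2 = 390625 ≡ 651 (mod 689)
5^16 ≡ 651^2 = 423801 ≡ 66 (mod 689)
5^32 ≡ 66^2 = 4356 ≡ 222 (mod 689)
5^64 ≡ 222^2 = 49284 ≡ 365 (mod 689)
5^128 ≡ 365^2 = 133225 ≡ 248 (mod 689)
5^256 ≡ 248^2 = 61504 ≡ 183 (mod 689)
5^512 ≡ 183^2 = 33489 ≡ 417 (mod 689)
688 = 512 + 128 + 32 + 16 in binary powers of 2.
So 5^688 ≡ 417 · 248 · 222 · 66 ≡ 365 (mod 689).
Since 365 ≠ 1, base 5 is a Fermat witness: 689 is composite.

365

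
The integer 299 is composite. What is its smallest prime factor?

13

299 is odd.
Digit sum 20, not divisible by 3.
Ends in 9: not divisible by 5.
7: 299 = 7·42 + 5
11: 299 = 11·27 + 2
13: 299 = 13·23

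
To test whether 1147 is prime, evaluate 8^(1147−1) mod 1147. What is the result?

628

8^1 ≡ 8 (mod 1147)
8^2 ≡ 8^2 = 64 ≡ 64 (mod 1147)
8^4 ≡ 64^2 = 4096 ≡ 655 (mod 1147)
8^8 ≡ 655^2 = 429025 ≡ 47 (mod 1147)
8^16 ≡ 47^2 = 2209 ≡ 1062 (mod 1147)
8^32 ≡ 1062^2 = 1127844 ≡ 343 (mod 1147)
8^64 ≡ 343^2 = 117649 ≡ 655 (mod 1147)
8^128 ≡ 655^2 = 429025 ≡ 47 (mod 1147)
8^256 ≡ 47^2 = 2209 ≡ 1062 (mod 1147)
8^512 ≡ 1062^2 = 1127844 ≡ 343 (mod 1147)
8^1024 ≡ 343^2 = 117649 ≡ 655 (mod 1147)
1146 = 1024 + 64 + 32 + 16 + 8 + 2 in binary powers of 2.
So 8^1146 ≡ 655 · 655 · 343 · 1062 · 47 · 64 ≡ 628 (mod 1147).
Since 628 ≠ 1, base 8 is a Fermat witness: 1147 is composite.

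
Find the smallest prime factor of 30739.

59

30739 is odd.
Digit sum 22, not divisible by 3.
Ends in 9: not divisible by 5.
7: 30739 = 7·4391 + 2
11: 30739 = 11·2794 + 5
13: 30739 = 13·2364 + 7
17: 30739 = 17·1808 + 3
19: 30739 = 19·1617 + 16
23: 30739 = 23·1336 + 11
29: 30739 = 29·1059 + 28
31: 30739 = 31·991 + 18
37: 30739 = 37·830 + 29
41: 30739 = 41·749 + 30
43: 30739 = 43·714 + 37
47: 30739 = 47·654 + 1
53: 30739 = 53·579 + 52
59: 30739 = 59·521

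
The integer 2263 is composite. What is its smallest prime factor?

2263 is odd.
Digit sum 13, not divisible by 3.
Ends in 3: not divisible by 5.
7: 2263 = 7·323 + 2
11: 2263 = 11·205 + 8
13: 2263 = 13·174 + 1
17: 2263 = 17·133 + 2
19: 2263 = 19·119 + 2
23: 2263 = 23·98 + 9
29: 2263 = 29·78 + 1
31: 2263 = 31·73

31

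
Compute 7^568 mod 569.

7^1 ≡ 7 (mod 569)
7^2 ≡ 7^2 = 49 ≡ 49 (mod 569)
7^4 ≡ 49^2 = 2401 ≡ 125 (mod 569)
7^8 ≡ 125^2 = 15625 ≡ 262 (mod 569)
7^16 ≡ 262^2 = 68644 ≡ 364 (mod 569)
7^32 ≡ 364^2 = 132496 ≡ 488 (mod 569)
7^64 ≡ 488^2 = 238144 ≡ 302 (mod 569)
7^128 ≡ 302^2 = 91204 ≡ 164 (mod 569)
7^256 ≡ 164^2 = 26896 ≡ 153 (mod 569)
7^512 ≡ 153^2 = 23409 ≡ 80 (mod 569)
568 = 512 + 32 + 16 + 8 in binary powers of 2.
So 7^568 ≡ 80 · 488 · 364 · 262 ≡ 1 (mod 569).
Since the result is 1, base 7 gives no evidence that 569 is composite.

1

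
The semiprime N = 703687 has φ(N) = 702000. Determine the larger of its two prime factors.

937

φ(n) = (p−1)(q−1) = n − (p+q) + 1, so p + q = 703687 − 702000 + 1 = 1688.
p and q are the roots of t² − 1688t + 703687 = 0.
Discriminant: 1688² − 4·703687 = 2849344 − 2814748 = 34596; √34596 = 186.
q = (1688 − 186)/2 = 751, p = (1688 + 186)/2 = 937.
Check: 751 · 937 = 703687.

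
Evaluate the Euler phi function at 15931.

15664

Factor: 15931 = 89 · 179.
φ(15931) = (89−1) · (179−1) = 88 · 178 = 15664.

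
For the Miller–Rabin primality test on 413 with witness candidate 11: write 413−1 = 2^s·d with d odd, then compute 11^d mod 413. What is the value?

165

413 − 1 = 412 = 2^2 · 103, so d = 103.
11^1 ≡ 11 (mod 413)
11^2 ≡ 11^2 = 121 ≡ 121 (mod 413)
11^4 ≡ 121^2 = 14641 ≡ 186 (mod 413)
11^8 ≡ 186^2 = 34596 ≡ 317 (mod 413)
11^16 ≡ 317^2 = 100489 ≡ 130 (mod 413)
11^32 ≡ 130^2 = 16900 ≡ 380 (mod 413)
11^64 ≡ 380^2 = 144400 ≡ 263 (mod 413)
103 = 64 + 32 + 4 + 2 + 1 in binary powers of 2.
So 11^103 ≡ 263 · 380 · 186 · 121 · 11 ≡ 165 (mod 413).
Squaring chain: 165 → 380; never reaches −1, so base 11 is a Miller–Rabin witness that 413 is composite.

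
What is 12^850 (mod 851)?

12^1 ≡ 12 (mod 851)
12^2 ≡ 12^2 = 144 ≡ 144 (mod 851)
12^4 ≡ 144^2 = 20736 ≡ 312 (mod 851)
12^8 ≡ 312^2 = 97344 ≡ 330 (mod 851)
12^16 ≡ 330^2 = 108900 ≡ 823 (mod 851)
12^32 ≡ 823^2 = 677329 ≡ 784 (mod 851)
12^64 ≡ 784^2 = 614656 ≡ 234 (mod 851)
12^128 ≡ 234^2 = 54756 ≡ 292 (mod 851)
12^256 ≡ 292^2 = 85264 ≡ 164 (mod 851)
12^512 ≡ 164^2 = 26896 ≡ 515 (mod 851)
850 = 512 + 256 + 64 + 16 + 2 in binary powers of 2.
So 12^850 ≡ 515 · 164 · 234 · 823 · 144 ≡ 164 (mod 851).
Since 164 ≠ 1, base 12 is a Fermat witness: 851 is composite.

164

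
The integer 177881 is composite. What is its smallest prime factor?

11

177881 is odd.
Digit sum 32, not divisible by 3.
Ends in 1: not divisible by 5.
7: 177881 = 7·25411 + 4
11: 177881 = 11·16171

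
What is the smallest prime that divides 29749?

29749 is odd.
Digit sum 31, not divisible by 3.
Ends in 9: not divisible by 5.
7: 29749 = 7·4249 + 6
11: 29749 = 11·2704 + 5
13: 29749 = 13·2288 + 5
17: 29749 = 17·1749 + 16
19: 29749 = 19·1565 + 14
23: 29749 = 23·1293 + 10
29: 29749 = 29·1025 + 24
31: 29749 = 31·959 + 20
37: 29749 = 37·804 + 1
41: 29749 = 41·725 + 24
43: 29749 = 43·691 + 36
47: 29749 = 47·632 + 45
53: 29749 = 53·561 + 16
59: 29749 = 59·504 + 13
61: 29749 = 61·487 + 42
67: 29749 = 67·444 + 1
71: 29749 = 71·419

71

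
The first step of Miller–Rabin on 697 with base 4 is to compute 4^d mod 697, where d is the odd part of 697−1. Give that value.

353

697 − 1 = 696 = 2^3 · 87, so d = 87.
4^1 ≡ 4 (mod 697)
4^2 ≡ 4^2 = 16 ≡ 16 (mod 697)
4^4 ≡ 16^2 = 256 ≡ 256 (mod 697)
4^8 ≡ 256^2 = 65536 ≡ 18 (mod 697)
4^16 ≡ 18^2 = 324 ≡ 324 (mod 697)
4^32 ≡ 324^2 = 104976 ≡ 426 (mod 697)
4^64 ≡ 426^2 = 181476 ≡ 256 (mod 697)
87 = 64 + 16 + 4 + 2 + 1 in binary powers of 2.
So 4^87 ≡ 256 · 324 · 256 · 16 · 4 ≡ 353 (mod 697).
Squaring chain: 353 → 543 → 18; never reaches −1, so base 4 is a Miller–Rabin witness that 697 is composite.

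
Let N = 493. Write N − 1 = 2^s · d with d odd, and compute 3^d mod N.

160

493 − 1 = 492 = 2^2 · 123, so d = 123.
3^1 ≡ 3 (mod 493)
3^2 ≡ 3^2 = 9 ≡ 9 (mod 493)
3^4 ≡ 9^2 = 81 ≡ 81 (mod 493)
3^8 ≡ 81^2 = 6561 ≡ 152 (mod 493)
3^16 ≡ 152^2 = 23104 ≡ 426 (mod 493)
3^32 ≡ 426^2 = 181476 ≡ 52 (mod 493)
3^64 ≡ 52^2 = 2704 ≡ 239 (mod 493)
123 = 64 + 32 + 16 + 8 + 2 + 1 in binary powers of 2.
So 3^123 ≡ 239 · 52 · 426 · 152 · 9 · 3 ≡ 160 (mod 493).
Squaring chain: 160 → 457; never reaches −1, so base 3 is a Miller–Rabin witness that 493 is composite.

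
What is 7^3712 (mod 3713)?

7^1 ≡ 7 (mod 3713)
7^2 ≡ 7^2 = 49 ≡ 49 (mod 3713)
7^4 ≡ 49^2 = 2401 ≡ 2401 (mod 3713)
7^8 ≡ 2401^2 = 5764801 ≡ 2225 (mod 3713)
7^16 ≡ 2225^2 = 4950625 ≡ 1196 (mod 3713)
7^32 ≡ 1196^2 = 1430416 ≡ 911 (mod 3713)
7^64 ≡ 911^2 = 829921 ≡ 1922 (mod 3713)
7^128 ≡ 1922^2 = 3694084 ≡ 3362 (mod 3713)
7^256 ≡ 3362^2 = 11303044 ≡ 672 (mod 3713)
7^512 ≡ 672^2 = 451584 ≡ 2311 (mod 3713)
7^1024 ≡ 2311^2 = 5340721 ≡ 1427 (mod 3713)
7^2048 ≡ 1427^2 = 2036329 ≡ 1605 (mod 3713)
3712 = 2048 + 1024 + 512 + 128 in binary powers of 2.
So 7^3712 ≡ 1605 · 1427 · 2311 · 3362 ≡ 2086 (mod 3713).
Since 2086 ≠ 1, base 7 is a Fermat witness: 3713 is composite.

2086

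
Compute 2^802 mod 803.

2^1 ≡ 2 (mod 803)
2^2 ≡ 2^2 = 4 ≡ 4 (mod 803)
2^4 ≡ 4^2 = 16 ≡ 16 (mod 803)
2^8 ≡ 16^2 = 256 ≡ 256 (mod 803)
2^16 ≡ 256^2 = 65536 ≡ 493 (mod 803)
2^32 ≡ 493^2 = 243049 ≡ 543 (mod 803)
2^64 ≡ 543^2 = 294849 ≡ 148 (mod 803)
2^128 ≡ 148^2 = 21904 ≡ 223 (mod 803)
2^256 ≡ 223^2 = 49729 ≡ 746 (mod 803)
2^512 ≡ 746^2 = 556516 ≡ 37 (mod 803)
802 = 512 + 256 + 32 + 2 in binary powers of 2.
So 2^802 ≡ 37 · 746 · 543 · 4 ≡ 367 (mod 803).
Since 367 ≠ 1, base 2 is a Fermat witness: 803 is composite.

367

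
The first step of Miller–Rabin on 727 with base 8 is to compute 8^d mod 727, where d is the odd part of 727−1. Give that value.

1

727 − 1 = 726 = 2^1 · 363, so d = 363.
8^1 ≡ 8 (mod 727)
8^2 ≡ 8^2 = 64 ≡ 64 (mod 727)
8^4 ≡ 64^2 = 4096 ≡ 461 (mod 727)
8^8 ≡ 461^2 = 212521 ≡ 237 (mod 727)
8^16 ≡ 237^2 = 56169 ≡ 190 (mod 727)
8^32 ≡ 190^2 = 36100 ≡ 477 (mod 727)
8^64 ≡ 477^2 = 227529 ≡ 705 (mod 727)
8^128 ≡ 705^2 = 497025 ≡ 484 (mod 727)
8^256 ≡ 484^2 = 234256 ≡ 162 (mod 727)
363 = 256 + 64 + 32 + 8 + 2 + 1 in binary powers of 2.
So 8^363 ≡ 162 · 705 · 477 · 237 · 64 · 8 ≡ 1 (mod 727).
Since 8^d ≡ 1 (mod 727), base 8 does not prove 727 composite.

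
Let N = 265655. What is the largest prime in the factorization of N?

265655 = 5 · 53131
53131 = 13 · 4087
4087 = 61 · 67
67 is prime.
So 265655 = 5 · 13 · 61 · 67; the largest prime factor is 67.

67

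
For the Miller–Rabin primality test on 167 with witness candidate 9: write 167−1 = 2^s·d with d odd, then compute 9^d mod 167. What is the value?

1

167 − 1 = 166 = 2^1 · 83, so d = 83.
9^1 ≡ 9 (mod 167)
9^2 ≡ 9^2 = 81 ≡ 81 (mod 167)
9^4 ≡ 81^2 = 6561 ≡ 48 (mod 167)
9^8 ≡ 48^2 = 2304 ≡ 133 (mod 167)
9^16 ≡ 133^2 = 17689 ≡ 154 (mod 167)
9^32 ≡ 154^2 = 23716 ≡ 2 (mod 167)
9^64 ≡ 2^2 = 4 ≡ 4 (mod 167)
83 = 64 + 16 + 2 + 1 in binary powers of 2.
So 9^83 ≡ 4 · 154 · 81 · 9 ≡ 1 (mod 167).
Since 9^d ≡ 1 (mod 167), base 9 does not prove 167 composite.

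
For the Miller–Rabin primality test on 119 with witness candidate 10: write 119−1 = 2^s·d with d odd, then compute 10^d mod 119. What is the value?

54

119 − 1 = 118 = 2^1 · 59, so d = 59.
10^1 ≡ 10 (mod 119)
10^2 ≡ 10^2 = 100 ≡ 100 (mod 119)
10^4 ≡ 100^2 = 10000 ≡ 4 (mod 119)
10^8 ≡ 4^2 = 16 ≡ 16 (mod 119)
10^16 ≡ 16^2 = 256 ≡ 18 (mod 119)
10^32 ≡ 18^2 = 324 ≡ 86 (mod 119)
59 = 32 + 16 + 8 + 2 + 1 in binary powers of 2.
So 10^59 ≡ 86 · 18 · 16 · 100 · 10 ≡ 54 (mod 119).
Squaring chain: 54; never reaches −1, so base 10 is a Miller–Rabin witness that 119 is composite.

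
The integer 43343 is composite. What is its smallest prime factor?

43343 is odd.
Digit sum 17, not divisible by 3.
Ends in 3: not divisible by 5.
7: 43343 = 7·6191 + 6
11: 43343 = 11·3940 + 3
13: 43343 = 13·3334 + 1
17: 43343 = 17·2549 + 10
19: 43343 = 19·2281 + 4
23: 43343 = 23·1884 + 11
29: 43343 = 29·1494 + 17
31: 43343 = 31·1398 + 5
37: 43343 = 37·1171 + 16
41: 43343 = 41·1057 + 6
43: 43343 = 43·1007 + 42
47: 43343 = 47·922 + 9
53: 43343 = 53·817 + 42
59: 43343 = 59·734 + 37
61: 43343 = 61·710 + 33
67: 43343 = 67·646 + 61
71: 43343 = 71·610 + 33
73: 43343 = 73·593 + 54
79: 43343 = 79·548 + 51
83: 43343 = 83·522 + 17
89: 43343 = 89·487

89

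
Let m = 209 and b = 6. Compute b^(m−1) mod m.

6^1 ≡ 6 (mod 209)
6^2 ≡ 6^2 = 36 ≡ 36 (mod 209)
6^4 ≡ 36^2 = 1296 ≡ 42 (mod 209)
6^8 ≡ 42^2 = 1764 ≡ 92 (mod 209)
6^16 ≡ 92^2 = 8464 ≡ 104 (mod 209)
6^32 ≡ 104^2 = 10816 ≡ 157 (mod 209)
6^64 ≡ 157^2 = 24649 ≡ 196 (mod 209)
6^128 ≡ 196^2 = 38416 ≡ 169 (mod 209)
208 = 128 + 64 + 16 in binary powers of 2.
So 6^208 ≡ 169 · 196 · 104 ≡ 158 (mod 209).
Since 158 ≠ 1, base 6 is a Fermat witness: 209 is composite.

158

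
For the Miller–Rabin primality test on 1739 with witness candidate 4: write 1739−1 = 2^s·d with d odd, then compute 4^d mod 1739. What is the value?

1739 − 1 = 1738 = 2^1 · 869, so d = 869.
4^1 ≡ 4 (mod 1739)
4^2 ≡ 4^2 = 16 ≡ 16 (mod 1739)
4^4 ≡ 16^2 = 256 ≡ 256 (mod 1739)
4^8 ≡ 256^2 = 65536 ≡ 1193 (mod 1739)
4^16 ≡ 1193^2 = 1423249 ≡ 747 (mod 1739)
4^32 ≡ 747^2 = 558009 ≡ 1529 (mod 1739)
4^64 ≡ 1529^2 = 2337841 ≡ 625 (mod 1739)
4^128 ≡ 625^2 = 390625 ≡ 1089 (mod 1739)
4^256 ≡ 1089^2 = 1185921 ≡ 1662 (mod 1739)
4^512 ≡ 1662^2 = 2762244 ≡ 712 (mod 1739)
869 = 512 + 256 + 64 + 32 + 4 + 1 in binary powers of 2.
So 4^869 ≡ 712 · 1662 · 625 · 1529 · 256 · 4 ≡ 1283 (mod 1739).
Squaring chain: 1283; never reaches −1, so base 4 is a Miller–Rabin witness that 1739 is composite.

1283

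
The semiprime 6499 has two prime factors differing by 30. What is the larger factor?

Since p = q + 30, we have 6499 = q(q + 30), so q² + 30q − 6499 = 0.
Discriminant: 30² + 4·6499 = 900 + 25996 = 26896; √26896 = 164.
q = (−30 + 164)/2 = 67, and p = q + 30 = 97.
Check: 67 · 97 = 6499.

97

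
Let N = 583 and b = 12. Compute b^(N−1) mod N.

221

12^1 ≡ 12 (mod 583)
12^2 ≡ 12^2 = 144 ≡ 144 (mod 583)
12^4 ≡ 144^2 = 20736 ≡ 331 (mod 583)
12^8 ≡ 331^2 = 109561 ≡ 540 (mod 583)
12^16 ≡ 540^2 = 291600 ≡ 100 (mod 583)
12^32 ≡ 100^2 = 10000 ≡ 89 (mod 583)
12^64 ≡ 89^2 = 7921 ≡ 342 (mod 583)
12^128 ≡ 342^2 = 116964 ≡ 364 (mod 583)
12^256 ≡ 364^2 = 132496 ≡ 155 (mod 583)
12^512 ≡ 155^2 = 24025 ≡ 122 (mod 583)
582 = 512 + 64 + 4 + 2 in binary powers of 2.
So 12^582 ≡ 122 · 342 · 331 · 144 ≡ 221 (mod 583).
Since 221 ≠ 1, base 12 is a Fermat witness: 583 is composite.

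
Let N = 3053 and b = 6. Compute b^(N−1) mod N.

2113

6^1 ≡ 6 (mod 3053)
6^2 ≡ 6^2 = 36 ≡ 36 (mod 3053)
6^4 ≡ 36^2 = 1296 ≡ 1296 (mod 3053)
6^8 ≡ 1296^2 = 1679616 ≡ 466 (mod 3053)
6^16 ≡ 466^2 = 217156 ≡ 393 (mod 3053)
6^32 ≡ 393^2 = 154449 ≡ 1799 (mod 3053)
6^64 ≡ 1799^2 = 3236401 ≡ 221 (mod 3053)
6^128 ≡ 221^2 = 48841 ≡ 3046 (mod 3053)
6^256 ≡ 3046^2 = 9278116 ≡ 49 (mod 3053)
6^512 ≡ 49^2 = 2401 ≡ 2401 (mod 3053)
6^1024 ≡ 2401^2 = 5764801 ≡ 737 (mod 3053)
6^2048 ≡ 737^2 = 543169 ≡ 2788 (mod 3053)
3052 = 2048 + 512 + 256 + 128 + 64 + 32 + 8 + 4 in binary powers of 2.
So 6^3052 ≡ 2788 · 2401 · 49 · 3046 · 221 · 1799 · 466 · 1296 ≡ 2113 (mod 3053).
Since 2113 ≠ 1, base 6 is a Fermat witness: 3053 is composite.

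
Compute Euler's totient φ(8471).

8232

Factor: 8471 = 43 · 197.
φ(8471) = (43−1) · (197−1) = 42 · 196 = 8232.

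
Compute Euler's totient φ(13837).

Factor: 13837 = 101 · 137.
φ(13837) = (101−1) · (137−1) = 100 · 136 = 13600.

13600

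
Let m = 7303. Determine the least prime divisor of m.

67

7303 is odd.
Digit sum 13, not divisible by 3.
Ends in 3: not divisible by 5.
7: 7303 = 7·1043 + 2
11: 7303 = 11·663 + 10
13: 7303 = 13·561 + 10
17: 7303 = 17·429 + 10
19: 7303 = 19·384 + 7
23: 7303 = 23·317 + 12
29: 7303 = 29·251 + 24
31: 7303 = 31·235 + 18
37: 7303 = 37·197 + 14
41: 7303 = 41·178 + 5
43: 7303 = 43·169 + 36
47: 7303 = 47·155 + 18
53: 7303 = 53·137 + 42
59: 7303 = 59·123 + 46
61: 7303 = 61·119 + 44
67: 7303 = 67·109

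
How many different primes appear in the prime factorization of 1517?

1517 = 37 · 41
1517 = 37 · 41, which has 2 distinct prime factors.

2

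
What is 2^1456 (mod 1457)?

2^1 ≡ 2 (mod 1457)
2^2 ≡ 2^2 = 4 ≡ 4 (mod 1457)
2^4 ≡ 4^2 = 16 ≡ 16 (mod 1457)
2^8 ≡ 16^2 = 256 ≡ 256 (mod 1457)
2^16 ≡ 256^2 = 65536 ≡ 1428 (mod 1457)
2^32 ≡ 1428^2 = 2039184 ≡ 841 (mod 1457)
2^64 ≡ 841^2 = 707281 ≡ 636 (mod 1457)
2^128 ≡ 636^2 = 404496 ≡ 907 (mod 1457)
2^256 ≡ 907^2 = 822649 ≡ 901 (mod 1457)
2^512 ≡ 901^2 = 811801 ≡ 252 (mod 1457)
2^1024 ≡ 252^2 = 63504 ≡ 853 (mod 1457)
1456 = 1024 + 256 + 128 + 32 + 16 in binary powers of 2.
So 2^1456 ≡ 853 · 901 · 907 · 841 · 1428 ≡ 1397 (mod 1457).
Since 1397 ≠ 1, base 2 is a Fermat witness: 1457 is composite.

1397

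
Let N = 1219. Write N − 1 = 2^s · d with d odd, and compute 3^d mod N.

1219 − 1 = 1218 = 2^1 · 609, so d = 609.
3^1 ≡ 3 (mod 1219)
3^2 ≡ 3^2 = 9 ≡ 9 (mod 1219)
3^4 ≡ 9^2 = 81 ≡ 81 (mod 1219)
3^8 ≡ 81^2 = 6561 ≡ 466 (mod 1219)
3^16 ≡ 466^2 = 217156 ≡ 174 (mod 1219)
3^32 ≡ 174^2 = 30276 ≡ 1020 (mod 1219)
3^64 ≡ 1020^2 = 1040400 ≡ 593 (mod 1219)
3^128 ≡ 593^2 = 351649 ≡ 577 (mod 1219)
3^256 ≡ 577^2 = 332929 ≡ 142 (mod 1219)
3^512 ≡ 142^2 = 20164 ≡ 660 (mod 1219)
609 = 512 + 64 + 32 + 1 in binary powers of 2.
So 3^609 ≡ 660 · 593 · 1020 · 3 ≡ 403 (mod 1219).
Squaring chain: 403; never reaches −1, so base 3 is a Miller–Rabin witness that 1219 is composite.

403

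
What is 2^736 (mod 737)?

2^1 ≡ 2 (mod 737)
2^2 ≡ 2^2 = 4 ≡ 4 (mod 737)
2^4 ≡ 4^2 = 16 ≡ 16 (mod 737)
2^8 ≡ 16^2 = 256 ≡ 256 (mod 737)
2^16 ≡ 256^2 = 65536 ≡ 680 (mod 737)
2^32 ≡ 680^2 = 462400 ≡ 301 (mod 737)
2^64 ≡ 301^2 = 90601 ≡ 687 (mod 737)
2^128 ≡ 687^2 = 471969 ≡ 289 (mod 737)
2^256 ≡ 289^2 = 83521 ≡ 240 (mod 737)
2^512 ≡ 240^2 = 57600 ≡ 114 (mod 737)
736 = 512 + 128 + 64 + 32 in binary powers of 2.
So 2^736 ≡ 114 · 289 · 687 · 301 ≡ 86 (mod 737).
Since 86 ≠ 1, base 2 is a Fermat witness: 737 is composite.

86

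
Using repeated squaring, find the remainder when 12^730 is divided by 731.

196

12^1 ≡ 12 (mod 731)
12^2 ≡ 12^2 = 144 ≡ 144 (mod 731)
12^4 ≡ 144^2 = 20736 ≡ 268 (mod 731)
12^8 ≡ 268^2 = 71824 ≡ 186 (mod 731)
12^16 ≡ 186^2 = 34596 ≡ 239 (mod 731)
12^32 ≡ 239^2 = 57121 ≡ 103 (mod 731)
12^64 ≡ 103^2 = 10609 ≡ 375 (mod 731)
12^128 ≡ 375^2 = 140625 ≡ 273 (mod 731)
12^256 ≡ 273^2 = 74529 ≡ 698 (mod 731)
12^512 ≡ 698^2 = 487204 ≡ 358 (mod 731)
730 = 512 + 128 + 64 + 16 + 8 + 2 in binary powers of 2.
So 12^730 ≡ 358 · 273 · 375 · 239 · 186 · 144 ≡ 196 (mod 731).
Since 196 ≠ 1, base 12 is a Fermat witness: 731 is composite.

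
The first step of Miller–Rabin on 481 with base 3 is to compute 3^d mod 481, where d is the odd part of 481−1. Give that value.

196

481 − 1 = 480 = 2^5 · 15, so d = 15.
3^1 ≡ 3 (mod 481)
3^2 ≡ 3^2 = 9 ≡ 9 (mod 481)
3^4 ≡ 9^2 = 81 ≡ 81 (mod 481)
3^8 ≡ 81^2 = 6561 ≡ 308 (mod 481)
15 = 8 + 4 + 2 + 1 in binary powers of 2.
So 3^15 ≡ 308 · 81 · 9 · 3 ≡ 196 (mod 481).
Squaring chain: 196 → 417 → 248 → 417 → 248; never reaches −1, so base 3 is a Miller–Rabin witness that 481 is composite.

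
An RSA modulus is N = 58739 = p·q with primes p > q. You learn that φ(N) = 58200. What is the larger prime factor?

389

φ(n) = (p−1)(q−1) = n − (p+q) + 1, so p + q = 58739 − 58200 + 1 = 540.
p and q are the roots of t² − 540t + 58739 = 0.
Discriminant: 540² − 4·58739 = 291600 − 234956 = 56644; √56644 = 238.
q = (540 − 238)/2 = 151, p = (540 + 238)/2 = 389.
Check: 151 · 389 = 58739.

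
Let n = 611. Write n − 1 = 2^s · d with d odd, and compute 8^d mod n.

307

611 − 1 = 610 = 2^1 · 305, so d = 305.
8^1 ≡ 8 (mod 611)
8^2 ≡ 8^2 = 64 ≡ 64 (mod 611)
8^4 ≡ 64^2 = 4096 ≡ 430 (mod 611)
8^8 ≡ 430^2 = 184900 ≡ 378 (mod 611)
8^16 ≡ 378^2 = 142884 ≡ 521 (mod 611)
8^32 ≡ 521^2 = 271441 ≡ 157 (mod 611)
8^64 ≡ 157^2 = 24649 ≡ 209 (mod 611)
8^128 ≡ 209^2 = 43681 ≡ 300 (mod 611)
8^256 ≡ 300^2 = 90000 ≡ 183 (mod 611)
305 = 256 + 32 + 16 + 1 in binary powers of 2.
So 8^305 ≡ 183 · 157 · 521 · 8 ≡ 307 (mod 611).
Squaring chain: 307; never reaches −1, so base 8 is a Miller–Rabin witness that 611 is composite.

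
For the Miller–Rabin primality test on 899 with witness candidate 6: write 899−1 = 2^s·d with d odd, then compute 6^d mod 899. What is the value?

615

899 − 1 = 898 = 2^1 · 449, so d = 449.
6^1 ≡ 6 (mod 899)
6^2 ≡ 6^2 = 36 ≡ 36 (mod 899)
6^4 ≡ 36^2 = 1296 ≡ 397 (mod 899)
6^8 ≡ 397^2 = 157609 ≡ 284 (mod 899)
6^16 ≡ 284^2 = 80656 ≡ 645 (mod 899)
6^32 ≡ 645^2 = 416025 ≡ 687 (mod 899)
6^64 ≡ 687^2 = 471969 ≡ 893 (mod 899)
6^128 ≡ 893^2 = 797449 ≡ 36 (mod 899)
6^256 ≡ 36^2 = 1296 ≡ 397 (mod 899)
449 = 256 + 128 + 64 + 1 in binary powers of 2.
So 6^449 ≡ 397 · 36 · 893 · 6 ≡ 615 (mod 899).
Squaring chain: 615; never reaches −1, so base 6 is a Miller–Rabin witness that 899 is composite.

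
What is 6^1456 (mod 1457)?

521

6^1 ≡ 6 (mod 1457)
6^2 ≡ 6^2 = 36 ≡ 36 (mod 1457)
6^4 ≡ 36^2 = 1296 ≡ 1296 (mod 1457)
6^8 ≡ 1296^2 = 1679616 ≡ 1152 (mod 1457)
6^16 ≡ 1152^2 = 1327104 ≡ 1234 (mod 1457)
6^32 ≡ 1234^2 = 1522756 ≡ 191 (mod 1457)
6^64 ≡ 191^2 = 36481 ≡ 56 (mod 1457)
6^128 ≡ 56^2 = 3136 ≡ 222 (mod 1457)
6^256 ≡ 222^2 = 49284 ≡ 1203 (mod 1457)
6^512 ≡ 1203^2 = 1447209 ≡ 408 (mod 1457)
6^1024 ≡ 408^2 = 166464 ≡ 366 (mod 1457)
1456 = 1024 + 256 + 128 + 32 + 16 in binary powers of 2.
So 6^1456 ≡ 366 · 1203 · 222 · 191 · 1234 ≡ 521 (mod 1457).
Since 521 ≠ 1, base 6 is a Fermat witness: 1457 is composite.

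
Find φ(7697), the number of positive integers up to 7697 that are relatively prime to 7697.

7476

Factor: 7697 = 43 · 179.
φ(7697) = (43−1) · (179−1) = 42 · 178 = 7476.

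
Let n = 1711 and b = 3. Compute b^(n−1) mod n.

1082

3^1 ≡ 3 (mod 1711)
3^2 ≡ 3^2 = 9 ≡ 9 (mod 1711)
3^4 ≡ 9^2 = 81 ≡ 81 (mod 1711)
3^8 ≡ 81^2 = 6561 ≡ 1428 (mod 1711)
3^16 ≡ 1428^2 = 2039184 ≡ 1383 (mod 1711)
3^32 ≡ 1383^2 = 1912689 ≡ 1502 (mod 1711)
3^64 ≡ 1502^2 = 2256004 ≡ 906 (mod 1711)
3^128 ≡ 906^2 = 820836 ≡ 1267 (mod 1711)
3^256 ≡ 1267^2 = 1605289 ≡ 371 (mod 1711)
3^512 ≡ 371^2 = 137641 ≡ 761 (mod 1711)
3^1024 ≡ 761^2 = 579121 ≡ 803 (mod 1711)
1710 = 1024 + 512 + 128 + 32 + 8 + 4 + 2 in binary powers of 2.
So 3^1710 ≡ 803 · 761 · 1267 · 1502 · 1428 · 81 · 9 ≡ 1082 (mod 1711).
Since 1082 ≠ 1, base 3 is a Fermat witness: 1711 is composite.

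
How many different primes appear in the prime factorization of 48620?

5

48620 = 2^2 · 12155
12155 = 5 · 2431
2431 = 11 · 221
221 = 13 · 17
48620 = 2^2 · 5 · 11 · 13 · 17, which has 5 distinct prime factors.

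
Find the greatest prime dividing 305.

305 = 5 · 61
61 is prime.
So 305 = 5 · 61; the largest prime factor is 61.

61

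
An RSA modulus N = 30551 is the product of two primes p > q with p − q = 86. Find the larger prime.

Since p = q + 86, we have 30551 = q(q + 86), so q² + 86q − 30551 = 0.
Discriminant: 86² + 4·30551 = 7396 + 122204 = 129600; √129600 = 360.
q = (−86 + 360)/2 = 137, and p = q + 86 = 223.
Check: 137 · 223 = 30551.

223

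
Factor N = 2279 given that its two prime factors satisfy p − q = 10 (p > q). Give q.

Since p = q + 10, we have 2279 = q(q + 10), so q² + 10q − 2279 = 0.
Discriminant: 10² + 4·2279 = 100 + 9116 = 9216; √9216 = 96.
q = (−10 + 96)/2 = 43, and p = q + 10 = 53.
Check: 43 · 53 = 2279.

43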